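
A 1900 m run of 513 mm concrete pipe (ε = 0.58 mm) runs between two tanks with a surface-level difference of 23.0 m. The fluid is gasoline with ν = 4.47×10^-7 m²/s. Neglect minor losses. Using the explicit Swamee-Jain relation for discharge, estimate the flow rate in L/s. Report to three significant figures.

Swamee-Jain (Type II): Q = -0.965·√(gD⁵h_f/L)·ln[ε/(3.7D) + √(3.17ν²L/(gD³h_f))]
√(gD⁵h_f/L) = √(9.81·0.513⁵·23.0/1900) = 0.06496
ε/(3.7D) = 3.06×10^-4; √(3.17ν²L/(gD³h_f)) = 6.29×10^-6
Q = -0.965·0.06496·ln(3.119×10^-4) = 0.5060 m³/s
Check: V = 2.45 m/s, Re = 2.81×10^6, f = 0.02038, h_f = 23.1 m ≈ 23.0 m ✓

Q ≈ 506 L/s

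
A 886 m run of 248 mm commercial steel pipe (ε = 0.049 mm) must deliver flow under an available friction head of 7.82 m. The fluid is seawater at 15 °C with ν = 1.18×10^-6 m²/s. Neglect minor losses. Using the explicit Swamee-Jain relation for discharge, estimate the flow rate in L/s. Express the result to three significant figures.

Q ≈ 79.2 L/s

Swamee-Jain (Type II): Q = -0.965·√(gD⁵h_f/L)·ln[ε/(3.7D) + √(3.17ν²L/(gD³h_f))]
√(gD⁵h_f/L) = √(9.81·0.248⁵·7.82/886) = 0.009013
ε/(3.7D) = 5.34×10^-5; √(3.17ν²L/(gD³h_f)) = 5.78×10^-5
Q = -0.965·0.009013·ln(1.112×10^-4) = 0.07918 m³/s
Check: V = 1.64 m/s, Re = 3.45×10^5, f = 0.01605, h_f = 7.85 m ≈ 7.82 m ✓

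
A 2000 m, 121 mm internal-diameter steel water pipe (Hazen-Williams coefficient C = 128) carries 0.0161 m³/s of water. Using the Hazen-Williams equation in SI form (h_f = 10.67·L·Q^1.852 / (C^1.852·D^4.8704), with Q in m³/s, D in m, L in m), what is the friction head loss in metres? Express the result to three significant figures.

h_f = 10.67·2000·0.0161^1.852 / (128^1.852·0.121^4.8704) = 37.40 m

h_f ≈ 37.4 m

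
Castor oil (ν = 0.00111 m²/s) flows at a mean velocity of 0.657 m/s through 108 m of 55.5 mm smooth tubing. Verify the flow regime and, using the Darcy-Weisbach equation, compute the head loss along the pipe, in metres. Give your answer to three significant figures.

h_f ≈ 83.4 m

Re = VD/ν = 0.657·0.05550/0.00111 = 32.9 → laminar (Re < 2300)
f = 64/Re = 1.948
h_f = f(L/D)V²/(2g) = 1.948·(108/0.05550)·0.657²/(2·9.81) = 83.41 m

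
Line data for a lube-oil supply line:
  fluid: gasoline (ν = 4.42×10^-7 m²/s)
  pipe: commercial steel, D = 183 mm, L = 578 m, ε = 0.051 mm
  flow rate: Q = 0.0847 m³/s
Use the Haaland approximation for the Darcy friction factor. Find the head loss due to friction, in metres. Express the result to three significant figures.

h_f ≈ 25.5 m

V = 4Q/(πD²) = 4·0.0847/(π·0.183²) = 3.220 m/s
Re = VD/ν = 3.220·0.183/4.42×10^-7 = 1.33×10^6 → turbulent
ε/D = 0.051/183 = 2.79×10^-4
Haaland: f = 0.01525
h_f = f(L/D)V²/(2g) = 0.01525·(578/0.183)·3.220²/(2·9.81) = 25.45 m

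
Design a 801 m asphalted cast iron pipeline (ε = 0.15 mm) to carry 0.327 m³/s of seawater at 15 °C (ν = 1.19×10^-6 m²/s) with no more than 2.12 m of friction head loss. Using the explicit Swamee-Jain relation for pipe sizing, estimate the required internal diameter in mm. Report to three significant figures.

Swamee-Jain (Type III): D = 0.66·[ε^1.25·(LQ²/(gh_f))^4.75 + ν·Q^9.4·(L/(gh_f))^5.2]^0.04
LQ²/(gh_f) = 4.118; L/(gh_f) = 38.51
Term 1 = ε^1.25·(…)^4.75 = 0.0138; Term 2 = ν·Q^9.4·(…)^5.2 = 0.00572
D = 0.66·(0.0138 + 0.00572)^0.04 = 0.5639 m = 564 mm
Check: V = 1.31 m/s, Re = 6.20×10^5, f = 0.01586, h_f = 1.97 m ≈ 2.12 m ✓

D ≈ 564 mm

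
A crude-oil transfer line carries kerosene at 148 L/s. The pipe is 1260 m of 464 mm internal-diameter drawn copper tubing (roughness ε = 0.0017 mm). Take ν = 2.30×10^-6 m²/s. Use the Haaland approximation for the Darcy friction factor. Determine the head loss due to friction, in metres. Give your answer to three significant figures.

h_f ≈ 1.69 m

V = 4Q/(πD²) = 4·0.148/(π·0.464²) = 0.8753 m/s
Re = VD/ν = 0.8753·0.464/2.30×10^-6 = 1.77×10^5 → turbulent
ε/D = 0.0017/464 = 3.66×10^-6
Haaland: f = 0.01590
h_f = f(L/D)V²/(2g) = 0.01590·(1260/0.464)·0.8753²/(2·9.81) = 1.686 m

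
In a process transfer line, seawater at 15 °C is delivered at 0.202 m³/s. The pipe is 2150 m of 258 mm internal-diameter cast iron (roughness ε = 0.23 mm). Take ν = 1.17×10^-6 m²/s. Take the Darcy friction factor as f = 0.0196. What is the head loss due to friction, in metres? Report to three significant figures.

h_f ≈ 124 m

V = 4Q/(πD²) = 4·0.202/(π·0.258²) = 3.864 m/s
h_f = f(L/D)V²/(2g) = 0.01960·(2150/0.258)·3.864²/(2·9.81) = 124.3 m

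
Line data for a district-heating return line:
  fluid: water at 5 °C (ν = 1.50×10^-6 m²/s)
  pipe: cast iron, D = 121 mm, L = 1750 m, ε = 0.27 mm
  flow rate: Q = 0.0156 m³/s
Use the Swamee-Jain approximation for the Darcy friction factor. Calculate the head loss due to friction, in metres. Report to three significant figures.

V = 4Q/(πD²) = 4·0.0156/(π·0.121²) = 1.357 m/s
Re = VD/ν = 1.357·0.121/1.50×10^-6 = 1.09×10^5 → turbulent
ε/D = 0.27/121 = 0.00223
Swamee-Jain: f = 0.02579
h_f = f(L/D)V²/(2g) = 0.02579·(1750/0.121)·1.357²/(2·9.81) = 34.99 m

h_f ≈ 35.0 m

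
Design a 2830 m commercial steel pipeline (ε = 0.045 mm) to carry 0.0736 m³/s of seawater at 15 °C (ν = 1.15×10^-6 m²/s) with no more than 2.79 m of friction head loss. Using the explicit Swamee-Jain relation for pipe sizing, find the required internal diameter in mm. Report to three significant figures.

Swamee-Jain (Type III): D = 0.66·[ε^1.25·(LQ²/(gh_f))^4.75 + ν·Q^9.4·(L/(gh_f))^5.2]^0.04
LQ²/(gh_f) = 0.5601; L/(gh_f) = 103.4
Term 1 = ε^1.25·(…)^4.75 = 2.35×10^-7; Term 2 = ν·Q^9.4·(…)^5.2 = 7.67×10^-7
D = 0.66·(2.35×10^-7 + 7.67×10^-7)^0.04 = 0.3798 m = 380 mm
Check: V = 0.650 m/s, Re = 2.15×10^5, f = 0.01636, h_f = 2.62 m ≈ 2.79 m ✓

D ≈ 380 mm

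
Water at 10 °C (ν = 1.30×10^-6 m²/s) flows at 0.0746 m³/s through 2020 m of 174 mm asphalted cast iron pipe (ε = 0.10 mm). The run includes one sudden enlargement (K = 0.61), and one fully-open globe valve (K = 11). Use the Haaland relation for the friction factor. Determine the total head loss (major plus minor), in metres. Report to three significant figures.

H_L ≈ 112 m

V = 4Q/(πD²) = 3.137 m/s; V²/2g = 0.5017 m
Re = 4.20×10^5, ε/D = 5.75×10^-4 → f = 0.01817 (Haaland)
Major: h_f = f(L/D)·V²/2g = 0.01817·11609·0.5017 = 105.8 m
Minor: ΣK = 11.6; h_m = ΣK·V²/2g = 5.824 m
Total H_L = 105.8 + 5.824 = 111.6 m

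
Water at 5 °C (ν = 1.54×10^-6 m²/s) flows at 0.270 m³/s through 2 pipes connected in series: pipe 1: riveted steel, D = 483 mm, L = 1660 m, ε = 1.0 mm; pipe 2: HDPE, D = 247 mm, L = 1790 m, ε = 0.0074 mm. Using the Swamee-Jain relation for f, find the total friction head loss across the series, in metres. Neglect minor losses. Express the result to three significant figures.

H ≈ 155 m

Pipe 1: V = 1.474 m/s, Re = 4.62×10^5, ε/D = 0.00207, f = 0.02414, h_1 = f(L/D)V²/2g = 9.183 m
Pipe 2: V = 5.635 m/s, Re = 9.04×10^5, ε/D = 3.00×10^-5, f = 0.01246, h_2 = f(L/D)V²/2g = 146.1 m
Series → Q common, losses add: H = Σh = 155.3 m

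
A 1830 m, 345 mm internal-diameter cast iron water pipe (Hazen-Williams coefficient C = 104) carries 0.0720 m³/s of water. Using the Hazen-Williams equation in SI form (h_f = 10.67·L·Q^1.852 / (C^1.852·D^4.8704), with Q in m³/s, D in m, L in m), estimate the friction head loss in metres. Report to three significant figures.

h_f ≈ 4.90 m

h_f = 10.67·1830·0.0720^1.852 / (104^1.852·0.345^4.8704) = 4.896 m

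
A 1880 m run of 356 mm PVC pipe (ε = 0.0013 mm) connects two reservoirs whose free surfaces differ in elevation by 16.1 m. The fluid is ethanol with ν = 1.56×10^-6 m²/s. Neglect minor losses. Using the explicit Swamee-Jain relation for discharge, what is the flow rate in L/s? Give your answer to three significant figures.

Swamee-Jain (Type II): Q = -0.965·√(gD⁵h_f/L)·ln[ε/(3.7D) + √(3.17ν²L/(gD³h_f))]
√(gD⁵h_f/L) = √(9.81·0.356⁵·16.1/1880) = 0.02192
ε/(3.7D) = 9.87×10^-7; √(3.17ν²L/(gD³h_f)) = 4.51×10^-5
Q = -0.965·0.02192·ln(4.610×10^-5) = 0.2112 m³/s
Check: V = 2.12 m/s, Re = 4.84×10^5, f = 0.01322, h_f = 16.0 m ≈ 16.1 m ✓

Q ≈ 211 L/s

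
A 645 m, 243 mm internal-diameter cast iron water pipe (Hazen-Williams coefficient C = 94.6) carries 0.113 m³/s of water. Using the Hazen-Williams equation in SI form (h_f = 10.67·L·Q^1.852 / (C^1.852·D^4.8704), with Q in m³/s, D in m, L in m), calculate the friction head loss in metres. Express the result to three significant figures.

h_f = 10.67·645·0.113^1.852 / (94.6^1.852·0.243^4.8704) = 26.12 m

h_f ≈ 26.1 m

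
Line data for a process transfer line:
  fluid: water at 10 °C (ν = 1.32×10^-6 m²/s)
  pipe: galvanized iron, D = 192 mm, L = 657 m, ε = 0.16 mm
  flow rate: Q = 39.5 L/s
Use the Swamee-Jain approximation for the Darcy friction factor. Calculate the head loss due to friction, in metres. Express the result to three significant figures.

h_f ≈ 6.66 m

V = 4Q/(πD²) = 4·0.0395/(π·0.192²) = 1.364 m/s
Re = VD/ν = 1.364·0.192/1.32×10^-6 = 1.98×10^5 → turbulent
ε/D = 0.16/192 = 8.33×10^-4
Swamee-Jain: f = 0.02052
h_f = f(L/D)V²/(2g) = 0.02052·(657/0.192)·1.364²/(2·9.81) = 6.661 m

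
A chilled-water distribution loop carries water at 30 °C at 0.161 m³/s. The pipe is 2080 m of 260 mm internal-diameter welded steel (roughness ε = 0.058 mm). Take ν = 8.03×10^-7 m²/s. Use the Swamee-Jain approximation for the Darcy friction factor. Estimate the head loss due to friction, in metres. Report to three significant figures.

V = 4Q/(πD²) = 4·0.161/(π·0.260²) = 3.032 m/s
Re = VD/ν = 3.032·0.260/8.03×10^-7 = 9.82×10^5 → turbulent
ε/D = 0.058/260 = 2.23×10^-4
Swamee-Jain: f = 0.01503
h_f = f(L/D)V²/(2g) = 0.01503·(2080/0.260)·3.032²/(2·9.81) = 56.36 m

h_f ≈ 56.4 m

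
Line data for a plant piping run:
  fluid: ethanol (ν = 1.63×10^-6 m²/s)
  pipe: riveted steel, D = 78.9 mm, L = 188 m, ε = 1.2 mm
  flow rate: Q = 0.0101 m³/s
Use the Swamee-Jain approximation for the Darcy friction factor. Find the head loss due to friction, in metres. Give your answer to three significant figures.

h_f ≈ 23.1 m

V = 4Q/(πD²) = 4·0.0101/(π·0.0789²) = 2.066 m/s
Re = VD/ν = 2.066·0.0789/1.63×10^-6 = 1.00×10^5 → turbulent
ε/D = 1.2/78.9 = 0.0152
Swamee-Jain: f = 0.04461
h_f = f(L/D)V²/(2g) = 0.04461·(188/0.0789)·2.066²/(2·9.81) = 23.12 m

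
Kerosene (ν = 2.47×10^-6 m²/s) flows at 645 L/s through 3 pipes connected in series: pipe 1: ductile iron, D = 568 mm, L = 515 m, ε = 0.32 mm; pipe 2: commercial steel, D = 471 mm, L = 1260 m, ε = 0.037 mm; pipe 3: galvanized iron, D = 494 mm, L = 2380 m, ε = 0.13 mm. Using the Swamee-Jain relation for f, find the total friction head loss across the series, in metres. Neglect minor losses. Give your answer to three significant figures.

H ≈ 74.7 m

Pipe 1: V = 2.546 m/s, Re = 5.85×10^5, ε/D = 5.63×10^-4, f = 0.01804, h_1 = f(L/D)V²/2g = 5.401 m
Pipe 2: V = 3.702 m/s, Re = 7.06×10^5, ε/D = 7.86×10^-5, f = 0.01365, h_2 = f(L/D)V²/2g = 25.50 m
Pipe 3: V = 3.365 m/s, Re = 6.73×10^5, ε/D = 2.63×10^-4, f = 0.01575, h_3 = f(L/D)V²/2g = 43.80 m
Series → Q common, losses add: H = Σh = 74.71 m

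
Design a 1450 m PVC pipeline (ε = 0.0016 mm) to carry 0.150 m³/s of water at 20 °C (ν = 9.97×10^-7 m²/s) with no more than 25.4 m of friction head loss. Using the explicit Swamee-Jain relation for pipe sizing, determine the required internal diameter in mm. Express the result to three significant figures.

D ≈ 269 mm

Swamee-Jain (Type III): D = 0.66·[ε^1.25·(LQ²/(gh_f))^4.75 + ν·Q^9.4·(L/(gh_f))^5.2]^0.04
LQ²/(gh_f) = 0.1309; L/(gh_f) = 5.819
Term 1 = ε^1.25·(…)^4.75 = 3.64×10^-12; Term 2 = ν·Q^9.4·(…)^5.2 = 1.70×10^-10
D = 0.66·(3.64×10^-12 + 1.70×10^-10)^0.04 = 0.2686 m = 269 mm
Check: V = 2.65 m/s, Re = 7.13×10^5, f = 0.01242, h_f = 23.9 m ≈ 25.4 m ✓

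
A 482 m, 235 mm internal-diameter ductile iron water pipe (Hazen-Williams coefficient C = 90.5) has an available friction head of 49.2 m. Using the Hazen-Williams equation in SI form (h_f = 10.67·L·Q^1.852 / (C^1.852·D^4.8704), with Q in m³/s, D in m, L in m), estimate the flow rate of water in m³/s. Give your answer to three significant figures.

Q ≈ 0.163 m³/s

Rearranging: Q = [h_f·C^1.852·D^4.8704 / (10.67·L)]^(1/1.852)
Q = [49.2·90.5^1.852·0.235^4.8704 / (10.67·482)]^0.540 = 0.1631 m³/s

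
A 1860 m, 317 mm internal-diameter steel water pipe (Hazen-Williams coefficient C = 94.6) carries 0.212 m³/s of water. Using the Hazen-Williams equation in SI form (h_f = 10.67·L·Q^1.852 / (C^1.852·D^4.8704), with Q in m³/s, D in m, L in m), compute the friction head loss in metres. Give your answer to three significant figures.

h_f ≈ 66.2 m

h_f = 10.67·1860·0.212^1.852 / (94.6^1.852·0.317^4.8704) = 66.18 m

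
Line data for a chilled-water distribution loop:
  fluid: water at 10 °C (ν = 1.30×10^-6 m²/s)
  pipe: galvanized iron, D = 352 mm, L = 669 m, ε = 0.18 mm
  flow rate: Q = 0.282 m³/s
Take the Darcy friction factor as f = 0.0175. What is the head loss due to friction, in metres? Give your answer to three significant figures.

V = 4Q/(πD²) = 4·0.282/(π·0.352²) = 2.898 m/s
h_f = f(L/D)V²/(2g) = 0.01750·(669/0.352)·2.898²/(2·9.81) = 14.24 m

h_f ≈ 14.2 m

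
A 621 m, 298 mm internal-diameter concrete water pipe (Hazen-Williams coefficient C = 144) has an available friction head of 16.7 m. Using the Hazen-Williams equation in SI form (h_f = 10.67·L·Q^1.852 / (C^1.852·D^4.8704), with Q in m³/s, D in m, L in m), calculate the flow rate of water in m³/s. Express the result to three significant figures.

Q ≈ 0.236 m³/s

Rearranging: Q = [h_f·C^1.852·D^4.8704 / (10.67·L)]^(1/1.852)
Q = [16.7·144^1.852·0.298^4.8704 / (10.67·621)]^0.540 = 0.2358 m³/s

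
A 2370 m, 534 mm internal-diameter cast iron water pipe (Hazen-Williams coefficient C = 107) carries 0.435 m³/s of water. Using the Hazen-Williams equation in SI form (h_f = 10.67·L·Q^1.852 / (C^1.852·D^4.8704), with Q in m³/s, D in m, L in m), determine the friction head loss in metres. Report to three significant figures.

h_f = 10.67·2370·0.435^1.852 / (107^1.852·0.534^4.8704) = 20.04 m

h_f ≈ 20.0 m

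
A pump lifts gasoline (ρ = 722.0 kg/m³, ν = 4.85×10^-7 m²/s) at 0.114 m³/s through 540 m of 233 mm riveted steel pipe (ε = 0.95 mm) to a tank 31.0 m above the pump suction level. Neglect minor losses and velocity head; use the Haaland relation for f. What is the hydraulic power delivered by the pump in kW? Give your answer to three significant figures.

V = 4Q/(πD²) = 2.674 m/s; Re = 1.28×10^6; ε/D = 0.00408; f = 0.02871
h_f = f(L/D)V²/2g = 24.24 m
Total head H = z + h_f = 31.0 + 24.24 = 55.24 m
P_hyd = ρgQH = 722.0·9.81·0.114·55.24 = 44.61 kW

P_hyd ≈ 44.6 kW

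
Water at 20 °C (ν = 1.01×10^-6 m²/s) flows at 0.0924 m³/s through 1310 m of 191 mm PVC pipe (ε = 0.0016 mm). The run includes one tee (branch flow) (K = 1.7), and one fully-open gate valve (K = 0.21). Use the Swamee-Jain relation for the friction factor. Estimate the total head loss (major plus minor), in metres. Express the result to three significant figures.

V = 4Q/(πD²) = 3.225 m/s; V²/2g = 0.5301 m
Re = 6.10×10^5, ε/D = 8.38×10^-6 → f = 0.01279 (Swamee-Jain)
Major: h_f = f(L/D)·V²/2g = 0.01279·6859·0.5301 = 46.50 m
Minor: ΣK = 1.91; h_m = ΣK·V²/2g = 1.012 m
Total H_L = 46.50 + 1.012 = 47.51 m

H_L ≈ 47.5 m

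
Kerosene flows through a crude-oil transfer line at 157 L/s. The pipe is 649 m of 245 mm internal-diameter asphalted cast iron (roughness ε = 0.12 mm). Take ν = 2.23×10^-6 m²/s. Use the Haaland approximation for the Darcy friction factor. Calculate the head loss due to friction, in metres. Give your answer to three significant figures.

h_f ≈ 26.6 m

V = 4Q/(πD²) = 4·0.157/(π·0.245²) = 3.330 m/s
Re = VD/ν = 3.330·0.245/2.23×10^-6 = 3.66×10^5 → turbulent
ε/D = 0.12/245 = 4.90×10^-4
Haaland: f = 0.01779
h_f = f(L/D)V²/(2g) = 0.01779·(649/0.245)·3.330²/(2·9.81) = 26.64 m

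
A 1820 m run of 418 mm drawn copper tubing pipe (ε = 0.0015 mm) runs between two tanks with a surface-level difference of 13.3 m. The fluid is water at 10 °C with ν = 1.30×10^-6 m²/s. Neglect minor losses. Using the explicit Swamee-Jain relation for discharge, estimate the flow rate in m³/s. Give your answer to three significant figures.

Swamee-Jain (Type II): Q = -0.965·√(gD⁵h_f/L)·ln[ε/(3.7D) + √(3.17ν²L/(gD³h_f))]
√(gD⁵h_f/L) = √(9.81·0.418⁵·13.3/1820) = 0.03025
ε/(3.7D) = 9.70×10^-7; √(3.17ν²L/(gD³h_f)) = 3.20×10^-5
Q = -0.965·0.03025·ln(3.296×10^-5) = 0.3012 m³/s
Check: V = 2.20 m/s, Re = 7.06×10^5, f = 0.01239, h_f = 13.2 m ≈ 13.3 m ✓

Q ≈ 0.301 m³/s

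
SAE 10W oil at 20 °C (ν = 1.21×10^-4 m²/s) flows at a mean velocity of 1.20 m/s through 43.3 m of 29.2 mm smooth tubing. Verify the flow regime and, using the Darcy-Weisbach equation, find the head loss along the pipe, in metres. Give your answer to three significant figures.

h_f ≈ 24.1 m

Re = VD/ν = 1.20·0.02920/1.21×10^-4 = 290 → laminar (Re < 2300)
f = 64/Re = 0.2210
h_f = f(L/D)V²/(2g) = 0.2210·(43.3/0.02920)·1.20²/(2·9.81) = 24.05 m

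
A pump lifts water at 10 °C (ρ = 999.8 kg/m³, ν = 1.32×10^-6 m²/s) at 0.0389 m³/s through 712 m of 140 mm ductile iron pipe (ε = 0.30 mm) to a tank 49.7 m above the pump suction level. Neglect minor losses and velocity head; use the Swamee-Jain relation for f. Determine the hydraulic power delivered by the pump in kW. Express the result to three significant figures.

P_hyd ≈ 34.5 kW

V = 4Q/(πD²) = 2.527 m/s; Re = 2.68×10^5; ε/D = 0.00214; f = 0.02465
h_f = f(L/D)V²/2g = 40.81 m
Total head H = z + h_f = 49.7 + 40.81 = 90.51 m
P_hyd = ρgQH = 999.8·9.81·0.0389·90.51 = 34.53 kW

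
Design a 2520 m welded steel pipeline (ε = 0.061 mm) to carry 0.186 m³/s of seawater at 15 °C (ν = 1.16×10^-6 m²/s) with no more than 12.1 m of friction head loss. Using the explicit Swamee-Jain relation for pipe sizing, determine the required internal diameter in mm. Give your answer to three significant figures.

Swamee-Jain (Type III): D = 0.66·[ε^1.25·(LQ²/(gh_f))^4.75 + ν·Q^9.4·(L/(gh_f))^5.2]^0.04
LQ²/(gh_f) = 0.7345; L/(gh_f) = 21.23
Term 1 = ε^1.25·(…)^4.75 = 1.24×10^-6; Term 2 = ν·Q^9.4·(…)^5.2 = 1.25×10^-6
D = 0.66·(1.24×10^-6 + 1.25×10^-6)^0.04 = 0.3940 m = 394 mm
Check: V = 1.53 m/s, Re = 5.18×10^5, f = 0.01502, h_f = 11.4 m ≈ 12.1 m ✓

D ≈ 394 mm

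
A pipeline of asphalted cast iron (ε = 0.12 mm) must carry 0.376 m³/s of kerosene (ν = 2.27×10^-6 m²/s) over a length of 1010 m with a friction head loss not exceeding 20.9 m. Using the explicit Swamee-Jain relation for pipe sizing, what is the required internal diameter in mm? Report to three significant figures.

Swamee-Jain (Type III): D = 0.66·[ε^1.25·(LQ²/(gh_f))^4.75 + ν·Q^9.4·(L/(gh_f))^5.2]^0.04
LQ²/(gh_f) = 0.6964; L/(gh_f) = 4.926
Term 1 = ε^1.25·(…)^4.75 = 2.25×10^-6; Term 2 = ν·Q^9.4·(…)^5.2 = 9.20×10^-7
D = 0.66·(2.25×10^-6 + 9.20×10^-7)^0.04 = 0.3977 m = 398 mm
Check: V = 3.03 m/s, Re = 5.30×10^5, f = 0.01632, h_f = 19.3 m ≈ 20.9 m ✓

D ≈ 398 mm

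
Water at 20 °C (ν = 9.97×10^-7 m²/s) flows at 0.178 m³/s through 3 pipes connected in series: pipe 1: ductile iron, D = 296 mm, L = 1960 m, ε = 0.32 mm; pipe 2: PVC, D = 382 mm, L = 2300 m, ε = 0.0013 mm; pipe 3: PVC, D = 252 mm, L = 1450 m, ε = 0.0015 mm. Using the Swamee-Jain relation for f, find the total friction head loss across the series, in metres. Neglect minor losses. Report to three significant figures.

Pipe 1: V = 2.587 m/s, Re = 7.68×10^5, ε/D = 0.00108, f = 0.02049, h_1 = f(L/D)V²/2g = 46.26 m
Pipe 2: V = 1.553 m/s, Re = 5.95×10^5, ε/D = 3.40×10^-6, f = 0.01275, h_2 = f(L/D)V²/2g = 9.441 m
Pipe 3: V = 3.569 m/s, Re = 9.02×10^5, ε/D = 5.95×10^-6, f = 0.01195, h_3 = f(L/D)V²/2g = 44.64 m
Series → Q common, losses add: H = Σh = 100.3 m

H ≈ 100 m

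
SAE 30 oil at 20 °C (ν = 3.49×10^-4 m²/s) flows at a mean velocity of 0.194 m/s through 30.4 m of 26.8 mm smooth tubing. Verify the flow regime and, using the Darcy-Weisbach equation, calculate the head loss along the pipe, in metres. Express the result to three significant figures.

Re = VD/ν = 0.194·0.02680/3.49×10^-4 = 14.9 → laminar (Re < 2300)
f = 64/Re = 4.296
h_f = f(L/D)V²/(2g) = 4.296·(30.4/0.02680)·0.194²/(2·9.81) = 9.348 m

h_f ≈ 9.35 m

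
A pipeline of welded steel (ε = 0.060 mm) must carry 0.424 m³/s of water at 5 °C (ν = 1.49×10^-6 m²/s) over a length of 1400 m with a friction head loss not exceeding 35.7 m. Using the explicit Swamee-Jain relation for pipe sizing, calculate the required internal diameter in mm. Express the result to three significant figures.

Swamee-Jain (Type III): D = 0.66·[ε^1.25·(LQ²/(gh_f))^4.75 + ν·Q^9.4·(L/(gh_f))^5.2]^0.04
LQ²/(gh_f) = 0.7187; L/(gh_f) = 3.998
Term 1 = ε^1.25·(…)^4.75 = 1.10×10^-6; Term 2 = ν·Q^9.4·(…)^5.2 = 6.31×10^-7
D = 0.66·(1.10×10^-6 + 6.31×10^-7)^0.04 = 0.3882 m = 388 mm
Check: V = 3.58 m/s, Re = 9.33×10^5, f = 0.01431, h_f = 33.7 m ≈ 35.7 m ✓

D ≈ 388 mm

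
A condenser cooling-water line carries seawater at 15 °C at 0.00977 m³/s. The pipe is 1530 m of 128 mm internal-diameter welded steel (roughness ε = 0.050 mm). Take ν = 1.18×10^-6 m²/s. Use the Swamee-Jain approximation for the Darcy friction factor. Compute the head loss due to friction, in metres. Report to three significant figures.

V = 4Q/(πD²) = 4·0.00977/(π·0.128²) = 0.7592 m/s
Re = VD/ν = 0.7592·0.128/1.18×10^-6 = 8.24×10^4 → turbulent
ε/D = 0.050/128 = 3.91×10^-4
Swamee-Jain: f = 0.02050
h_f = f(L/D)V²/(2g) = 0.02050·(1530/0.128)·0.7592²/(2·9.81) = 7.198 m

h_f ≈ 7.20 m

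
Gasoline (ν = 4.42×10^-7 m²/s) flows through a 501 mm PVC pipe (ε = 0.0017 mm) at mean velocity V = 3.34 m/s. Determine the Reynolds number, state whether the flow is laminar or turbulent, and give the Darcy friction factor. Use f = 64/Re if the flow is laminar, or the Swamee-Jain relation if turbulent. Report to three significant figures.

Re = VD/ν = 3.340·0.501/4.42×10^-7 = 3.79×10^6
Re > 4000 → turbulent; ε/D = 3.39×10^-6
Swamee-Jain: f = 0.009585

Re ≈ 3.79×10^6; turbulent; f ≈ 0.00958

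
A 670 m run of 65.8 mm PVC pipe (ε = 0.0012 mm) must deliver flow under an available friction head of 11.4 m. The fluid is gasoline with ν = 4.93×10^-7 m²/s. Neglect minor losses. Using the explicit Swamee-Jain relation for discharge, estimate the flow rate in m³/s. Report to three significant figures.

Q ≈ 0.00391 m³/s

Swamee-Jain (Type II): Q = -0.965·√(gD⁵h_f/L)·ln[ε/(3.7D) + √(3.17ν²L/(gD³h_f))]
√(gD⁵h_f/L) = √(9.81·0.0658⁵·11.4/670) = 4.537×10^-4
ε/(3.7D) = 4.93×10^-6; √(3.17ν²L/(gD³h_f)) = 1.27×10^-4
Q = -0.965·4.537×10^-4·ln(1.322×10^-4) = 0.003911 m³/s
Check: V = 1.15 m/s, Re = 1.53×10^5, f = 0.01651, h_f = 11.3 m ≈ 11.4 m ✓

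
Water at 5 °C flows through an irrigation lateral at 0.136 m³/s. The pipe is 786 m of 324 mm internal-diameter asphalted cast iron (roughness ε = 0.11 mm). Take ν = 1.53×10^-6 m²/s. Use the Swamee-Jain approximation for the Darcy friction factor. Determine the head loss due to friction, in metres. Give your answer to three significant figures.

h_f ≈ 5.76 m

V = 4Q/(πD²) = 4·0.136/(π·0.324²) = 1.650 m/s
Re = VD/ν = 1.650·0.324/1.53×10^-6 = 3.49×10^5 → turbulent
ε/D = 0.11/324 = 3.40×10^-4
Swamee-Jain: f = 0.01711
h_f = f(L/D)V²/(2g) = 0.01711·(786/0.324)·1.650²/(2·9.81) = 5.758 m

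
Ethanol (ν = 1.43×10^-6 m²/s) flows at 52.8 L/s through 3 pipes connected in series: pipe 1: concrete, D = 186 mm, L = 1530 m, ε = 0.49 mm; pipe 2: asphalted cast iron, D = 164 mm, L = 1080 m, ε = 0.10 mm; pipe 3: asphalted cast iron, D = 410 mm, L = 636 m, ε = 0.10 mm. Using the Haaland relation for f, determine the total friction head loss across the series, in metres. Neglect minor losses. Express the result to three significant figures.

Pipe 1: V = 1.943 m/s, Re = 2.53×10^5, ε/D = 0.00263, f = 0.02581, h_1 = f(L/D)V²/2g = 40.86 m
Pipe 2: V = 2.500 m/s, Re = 2.87×10^5, ε/D = 6.10×10^-4, f = 0.01873, h_2 = f(L/D)V²/2g = 39.28 m
Pipe 3: V = 0.3999 m/s, Re = 1.15×10^5, ε/D = 2.44×10^-4, f = 0.01853, h_3 = f(L/D)V²/2g = 0.2344 m
Series → Q common, losses add: H = Σh = 80.37 m

H ≈ 80.4 m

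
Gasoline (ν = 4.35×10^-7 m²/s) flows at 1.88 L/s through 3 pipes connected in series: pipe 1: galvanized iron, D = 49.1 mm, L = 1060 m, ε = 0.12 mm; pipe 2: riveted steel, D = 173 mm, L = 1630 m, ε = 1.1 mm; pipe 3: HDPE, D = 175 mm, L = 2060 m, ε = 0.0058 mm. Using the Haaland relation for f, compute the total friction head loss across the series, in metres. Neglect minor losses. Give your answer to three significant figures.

Pipe 1: V = 0.9929 m/s, Re = 1.12×10^5, ε/D = 0.00244, f = 0.02597, h_1 = f(L/D)V²/2g = 28.17 m
Pipe 2: V = 0.07998 m/s, Re = 3.18×10^4, ε/D = 0.00636, f = 0.03498, h_2 = f(L/D)V²/2g = 0.1074 m
Pipe 3: V = 0.07816 m/s, Re = 3.14×10^4, ε/D = 3.31×10^-5, f = 0.02312, h_3 = f(L/D)V²/2g = 0.08474 m
Series → Q common, losses add: H = Σh = 28.36 m

H ≈ 28.4 m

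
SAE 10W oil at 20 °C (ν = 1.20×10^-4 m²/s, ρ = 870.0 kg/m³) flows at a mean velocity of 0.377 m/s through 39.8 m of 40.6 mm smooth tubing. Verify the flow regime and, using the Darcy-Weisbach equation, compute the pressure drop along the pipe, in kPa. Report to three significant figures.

Δp ≈ 30.4 kPa

Re = VD/ν = 0.377·0.04060/1.20×10^-4 = 128 → laminar (Re < 2300)
f = 64/Re = 0.5018
h_f = f(L/D)V²/(2g) = 0.5018·(39.8/0.04060)·0.377²/(2·9.81) = 3.563 m
Δp = ρg·h_f = 870.0·9.81·3.563 = 30.41 kPa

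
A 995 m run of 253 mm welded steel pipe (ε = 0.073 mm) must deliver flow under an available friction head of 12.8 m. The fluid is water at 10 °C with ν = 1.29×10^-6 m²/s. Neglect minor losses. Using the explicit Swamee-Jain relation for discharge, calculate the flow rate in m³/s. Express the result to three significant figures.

Swamee-Jain (Type II): Q = -0.965·√(gD⁵h_f/L)·ln[ε/(3.7D) + √(3.17ν²L/(gD³h_f))]
√(gD⁵h_f/L) = √(9.81·0.253⁵·12.8/995) = 0.01144
ε/(3.7D) = 7.80×10^-5; √(3.17ν²L/(gD³h_f)) = 5.08×10^-5
Q = -0.965·0.01144·ln(1.288×10^-4) = 0.09886 m³/s
Check: V = 1.97 m/s, Re = 3.86×10^5, f = 0.01661, h_f = 12.9 m ≈ 12.8 m ✓

Q ≈ 0.0989 m³/s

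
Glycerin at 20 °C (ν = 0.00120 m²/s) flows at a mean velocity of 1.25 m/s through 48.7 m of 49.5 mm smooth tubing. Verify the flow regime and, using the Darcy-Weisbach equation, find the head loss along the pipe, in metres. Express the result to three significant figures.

Re = VD/ν = 1.25·0.04950/0.00120 = 51.6 → laminar (Re < 2300)
f = 64/Re = 1.241
h_f = f(L/D)V²/(2g) = 1.241·(48.7/0.04950)·1.25²/(2·9.81) = 97.25 m

h_f ≈ 97.3 m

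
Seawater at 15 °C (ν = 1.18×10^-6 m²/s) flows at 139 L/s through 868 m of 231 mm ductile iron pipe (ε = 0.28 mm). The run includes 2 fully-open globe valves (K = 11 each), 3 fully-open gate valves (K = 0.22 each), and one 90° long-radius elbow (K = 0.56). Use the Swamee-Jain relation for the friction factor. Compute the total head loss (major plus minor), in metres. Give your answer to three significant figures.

H_L ≈ 57.5 m

V = 4Q/(πD²) = 3.317 m/s; V²/2g = 0.5607 m
Re = 6.49×10^5, ε/D = 0.00121 → f = 0.02110 (Swamee-Jain)
Major: h_f = f(L/D)·V²/2g = 0.02110·3758·0.5607 = 44.45 m
Minor: ΣK = 23.2; h_m = ΣK·V²/2g = 13.02 m
Total H_L = 44.45 + 13.02 = 57.47 m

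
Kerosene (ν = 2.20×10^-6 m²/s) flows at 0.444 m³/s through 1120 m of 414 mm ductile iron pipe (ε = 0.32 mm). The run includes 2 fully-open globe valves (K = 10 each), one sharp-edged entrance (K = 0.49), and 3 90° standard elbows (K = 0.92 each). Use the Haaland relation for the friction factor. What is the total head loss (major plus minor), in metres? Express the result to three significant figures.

H_L ≈ 41.4 m

V = 4Q/(πD²) = 3.298 m/s; V²/2g = 0.5545 m
Re = 6.21×10^5, ε/D = 7.73×10^-4 → f = 0.01901 (Haaland)
Major: h_f = f(L/D)·V²/2g = 0.01901·2705·0.5545 = 28.51 m
Minor: ΣK = 23.2; h_m = ΣK·V²/2g = 12.89 m
Total H_L = 28.51 + 12.89 = 41.40 m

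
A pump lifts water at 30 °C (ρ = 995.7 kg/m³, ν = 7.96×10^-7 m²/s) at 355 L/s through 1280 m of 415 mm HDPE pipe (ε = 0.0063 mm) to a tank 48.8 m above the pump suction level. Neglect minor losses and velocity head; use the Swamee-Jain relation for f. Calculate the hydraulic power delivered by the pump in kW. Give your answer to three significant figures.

P_hyd ≈ 212 kW

V = 4Q/(πD²) = 2.624 m/s; Re = 1.37×10^6; ε/D = 1.52×10^-5; f = 0.01146
h_f = f(L/D)V²/2g = 12.41 m
Total head H = z + h_f = 48.8 + 12.41 = 61.21 m
P_hyd = ρgQH = 995.7·9.81·0.355·61.21 = 212.2 kW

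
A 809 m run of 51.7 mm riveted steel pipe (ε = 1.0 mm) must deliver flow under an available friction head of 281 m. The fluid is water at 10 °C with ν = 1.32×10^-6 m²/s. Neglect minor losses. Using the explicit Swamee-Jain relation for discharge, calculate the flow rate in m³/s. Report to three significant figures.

Q ≈ 0.00567 m³/s

Swamee-Jain (Type II): Q = -0.965·√(gD⁵h_f/L)·ln[ε/(3.7D) + √(3.17ν²L/(gD³h_f))]
√(gD⁵h_f/L) = √(9.81·0.0517⁵·281/809) = 0.001122
ε/(3.7D) = 0.00523; √(3.17ν²L/(gD³h_f)) = 1.08×10^-4
Q = -0.965·0.001122·ln(0.005336) = 0.005666 m³/s
Check: V = 2.70 m/s, Re = 1.06×10^5, f = 0.04862, h_f = 282 m ≈ 281 m ✓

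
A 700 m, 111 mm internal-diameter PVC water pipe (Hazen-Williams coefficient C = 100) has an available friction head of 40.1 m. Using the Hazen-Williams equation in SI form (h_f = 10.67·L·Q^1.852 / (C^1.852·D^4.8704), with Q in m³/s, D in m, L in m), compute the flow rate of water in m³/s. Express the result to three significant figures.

Rearranging: Q = [h_f·C^1.852·D^4.8704 / (10.67·L)]^(1/1.852)
Q = [40.1·100^1.852·0.111^4.8704 / (10.67·700)]^0.540 = 0.01835 m³/s

Q ≈ 0.0183 m³/s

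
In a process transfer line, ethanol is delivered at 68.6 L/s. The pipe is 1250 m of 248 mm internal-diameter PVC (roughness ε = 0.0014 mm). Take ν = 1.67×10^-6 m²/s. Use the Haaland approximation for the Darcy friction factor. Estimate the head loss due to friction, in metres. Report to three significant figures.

V = 4Q/(πD²) = 4·0.0686/(π·0.248²) = 1.420 m/s
Re = VD/ν = 1.420·0.248/1.67×10^-6 = 2.11×10^5 → turbulent
ε/D = 0.0014/248 = 5.65×10^-6
Haaland: f = 0.01537
h_f = f(L/D)V²/(2g) = 0.01537·(1250/0.248)·1.420²/(2·9.81) = 7.965 m

h_f ≈ 7.97 m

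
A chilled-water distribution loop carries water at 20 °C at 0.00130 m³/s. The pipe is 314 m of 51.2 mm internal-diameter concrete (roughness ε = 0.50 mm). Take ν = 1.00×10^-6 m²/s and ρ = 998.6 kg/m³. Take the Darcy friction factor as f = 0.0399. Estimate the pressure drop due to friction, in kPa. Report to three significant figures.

V = 4Q/(πD²) = 4·0.00130/(π·0.0512²) = 0.6314 m/s
h_f = f(L/D)V²/(2g) = 0.03990·(314/0.0512)·0.6314²/(2·9.81) = 4.972 m
Δp = ρg·h_f = 998.6·9.81·4.972 = 48.71 kPa

Δp ≈ 48.7 kPa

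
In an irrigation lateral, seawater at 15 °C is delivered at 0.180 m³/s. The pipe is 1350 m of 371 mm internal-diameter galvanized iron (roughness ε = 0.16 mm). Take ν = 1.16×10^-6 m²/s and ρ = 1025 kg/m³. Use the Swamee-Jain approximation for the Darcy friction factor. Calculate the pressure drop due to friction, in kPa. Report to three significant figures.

V = 4Q/(πD²) = 4·0.180/(π·0.371²) = 1.665 m/s
Re = VD/ν = 1.665·0.371/1.16×10^-6 = 5.33×10^5 → turbulent
ε/D = 0.16/371 = 4.31×10^-4
Swamee-Jain: f = 0.01727
h_f = f(L/D)V²/(2g) = 0.01727·(1350/0.371)·1.665²/(2·9.81) = 8.881 m
Δp = ρg·h_f = 1025·9.81·8.881 = 89.30 kPa

Δp ≈ 89.3 kPa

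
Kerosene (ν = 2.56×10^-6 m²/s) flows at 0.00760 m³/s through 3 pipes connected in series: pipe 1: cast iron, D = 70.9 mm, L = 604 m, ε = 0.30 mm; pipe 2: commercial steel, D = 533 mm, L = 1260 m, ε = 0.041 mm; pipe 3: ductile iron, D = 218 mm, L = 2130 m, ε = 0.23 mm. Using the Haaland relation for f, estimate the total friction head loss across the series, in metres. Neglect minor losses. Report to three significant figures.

Pipe 1: V = 1.925 m/s, Re = 5.33×10^4, ε/D = 0.00423, f = 0.03067, h_1 = f(L/D)V²/2g = 49.34 m
Pipe 2: V = 0.03406 m/s, Re = 7090, ε/D = 7.69×10^-5, f = 0.03409, h_2 = f(L/D)V²/2g = 0.004765 m
Pipe 3: V = 0.2036 m/s, Re = 1.73×10^4, ε/D = 0.00106, f = 0.02853, h_3 = f(L/D)V²/2g = 0.5891 m
Series → Q common, losses add: H = Σh = 49.94 m

H ≈ 49.9 m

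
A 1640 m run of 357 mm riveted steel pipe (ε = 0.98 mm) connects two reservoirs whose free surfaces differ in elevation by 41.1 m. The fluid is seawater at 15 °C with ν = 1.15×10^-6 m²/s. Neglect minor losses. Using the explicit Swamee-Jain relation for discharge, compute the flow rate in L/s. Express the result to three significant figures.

Swamee-Jain (Type II): Q = -0.965·√(gD⁵h_f/L)·ln[ε/(3.7D) + √(3.17ν²L/(gD³h_f))]
√(gD⁵h_f/L) = √(9.81·0.357⁵·41.1/1640) = 0.03776
ε/(3.7D) = 7.42×10^-4; √(3.17ν²L/(gD³h_f)) = 1.94×10^-5
Q = -0.965·0.03776·ln(7.613×10^-4) = 0.2616 m³/s
Check: V = 2.61 m/s, Re = 8.11×10^5, f = 0.02578, h_f = 41.2 m ≈ 41.1 m ✓

Q ≈ 262 L/s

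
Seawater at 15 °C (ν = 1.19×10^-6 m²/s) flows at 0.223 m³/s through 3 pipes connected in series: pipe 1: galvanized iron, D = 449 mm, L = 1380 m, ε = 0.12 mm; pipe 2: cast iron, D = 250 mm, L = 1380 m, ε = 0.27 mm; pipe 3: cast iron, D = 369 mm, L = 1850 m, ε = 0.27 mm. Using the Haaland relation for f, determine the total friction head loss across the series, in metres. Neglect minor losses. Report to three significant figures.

Pipe 1: V = 1.408 m/s, Re = 5.31×10^5, ε/D = 2.67×10^-4, f = 0.01582, h_1 = f(L/D)V²/2g = 4.916 m
Pipe 2: V = 4.543 m/s, Re = 9.54×10^5, ε/D = 0.00108, f = 0.02031, h_2 = f(L/D)V²/2g = 117.9 m
Pipe 3: V = 2.085 m/s, Re = 6.47×10^5, ε/D = 7.32×10^-4, f = 0.01877, h_3 = f(L/D)V²/2g = 20.85 m
Series → Q common, losses add: H = Σh = 143.7 m

H ≈ 144 m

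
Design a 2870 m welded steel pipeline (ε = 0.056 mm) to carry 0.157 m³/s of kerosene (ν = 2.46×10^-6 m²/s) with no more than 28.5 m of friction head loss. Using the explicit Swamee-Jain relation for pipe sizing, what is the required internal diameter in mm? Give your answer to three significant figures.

Swamee-Jain (Type III): D = 0.66·[ε^1.25·(LQ²/(gh_f))^4.75 + ν·Q^9.4·(L/(gh_f))^5.2]^0.04
LQ²/(gh_f) = 0.2530; L/(gh_f) = 10.27
Term 1 = ε^1.25·(…)^4.75 = 7.08×10^-9; Term 2 = ν·Q^9.4·(…)^5.2 = 1.23×10^-8
D = 0.66·(7.08×10^-9 + 1.23×10^-8)^0.04 = 0.3244 m = 324 mm
Check: V = 1.90 m/s, Re = 2.50×10^5, f = 0.01644, h_f = 26.8 m ≈ 28.5 m ✓

D ≈ 324 mm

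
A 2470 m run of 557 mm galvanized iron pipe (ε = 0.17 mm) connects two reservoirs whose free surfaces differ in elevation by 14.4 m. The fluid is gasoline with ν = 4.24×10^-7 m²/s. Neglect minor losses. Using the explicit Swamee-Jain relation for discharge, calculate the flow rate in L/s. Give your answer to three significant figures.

Q ≈ 498 L/s

Swamee-Jain (Type II): Q = -0.965·√(gD⁵h_f/L)·ln[ε/(3.7D) + √(3.17ν²L/(gD³h_f))]
√(gD⁵h_f/L) = √(9.81·0.557⁵·14.4/2470) = 0.05537
ε/(3.7D) = 8.25×10^-5; √(3.17ν²L/(gD³h_f)) = 7.59×10^-6
Q = -0.965·0.05537·ln(9.008×10^-5) = 0.4977 m³/s
Check: V = 2.04 m/s, Re = 2.68×10^6, f = 0.01534, h_f = 14.5 m ≈ 14.4 m ✓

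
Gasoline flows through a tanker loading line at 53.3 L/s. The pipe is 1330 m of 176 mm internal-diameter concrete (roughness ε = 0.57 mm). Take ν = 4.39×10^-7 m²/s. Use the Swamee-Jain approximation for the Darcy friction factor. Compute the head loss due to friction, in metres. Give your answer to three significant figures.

V = 4Q/(πD²) = 4·0.0533/(π·0.176²) = 2.191 m/s
Re = VD/ν = 2.191·0.176/4.39×10^-7 = 8.78×10^5 → turbulent
ε/D = 0.57/176 = 0.00324
Swamee-Jain: f = 0.02696
h_f = f(L/D)V²/(2g) = 0.02696·(1330/0.176)·2.191²/(2·9.81) = 49.84 m

h_f ≈ 49.8 m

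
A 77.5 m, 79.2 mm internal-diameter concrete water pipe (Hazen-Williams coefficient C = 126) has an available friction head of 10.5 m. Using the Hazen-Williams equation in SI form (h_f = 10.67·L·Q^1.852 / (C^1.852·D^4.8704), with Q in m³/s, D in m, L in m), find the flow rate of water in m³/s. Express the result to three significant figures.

Rearranging: Q = [h_f·C^1.852·D^4.8704 / (10.67·L)]^(1/1.852)
Q = [10.5·126^1.852·0.0792^4.8704 / (10.67·77.5)]^0.540 = 0.01515 m³/s

Q ≈ 0.0151 m³/s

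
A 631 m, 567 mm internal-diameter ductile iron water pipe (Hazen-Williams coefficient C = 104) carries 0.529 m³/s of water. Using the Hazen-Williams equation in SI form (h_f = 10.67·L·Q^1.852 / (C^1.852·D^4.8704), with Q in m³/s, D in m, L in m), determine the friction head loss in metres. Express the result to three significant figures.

h_f ≈ 6.03 m

h_f = 10.67·631·0.529^1.852 / (104^1.852·0.567^4.8704) = 6.034 m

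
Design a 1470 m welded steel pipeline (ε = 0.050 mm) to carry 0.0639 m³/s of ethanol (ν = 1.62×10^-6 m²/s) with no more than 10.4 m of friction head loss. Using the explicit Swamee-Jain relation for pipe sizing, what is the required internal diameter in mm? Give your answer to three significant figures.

D ≈ 244 mm

Swamee-Jain (Type III): D = 0.66·[ε^1.25·(LQ²/(gh_f))^4.75 + ν·Q^9.4·(L/(gh_f))^5.2]^0.04
LQ²/(gh_f) = 0.05883; L/(gh_f) = 14.41
Term 1 = ε^1.25·(…)^4.75 = 6.02×10^-12; Term 2 = ν·Q^9.4·(…)^5.2 = 1.01×10^-11
D = 0.66·(6.02×10^-12 + 1.01×10^-11)^0.04 = 0.2443 m = 244 mm
Check: V = 1.36 m/s, Re = 2.06×10^5, f = 0.01710, h_f = 9.75 m ≈ 10.4 m ✓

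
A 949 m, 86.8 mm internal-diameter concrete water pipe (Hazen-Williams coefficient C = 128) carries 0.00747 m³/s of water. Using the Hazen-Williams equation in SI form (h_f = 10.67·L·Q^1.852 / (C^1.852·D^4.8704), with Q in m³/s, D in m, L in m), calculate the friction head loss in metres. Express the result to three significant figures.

h_f = 10.67·949·0.00747^1.852 / (128^1.852·0.0868^4.8704) = 21.58 m

h_f ≈ 21.6 m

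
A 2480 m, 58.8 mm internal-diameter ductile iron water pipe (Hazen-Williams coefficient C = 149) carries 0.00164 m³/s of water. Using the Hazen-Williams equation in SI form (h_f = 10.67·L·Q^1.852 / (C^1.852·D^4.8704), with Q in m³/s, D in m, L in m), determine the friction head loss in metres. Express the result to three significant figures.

h_f ≈ 17.1 m

h_f = 10.67·2480·0.00164^1.852 / (149^1.852·0.0588^4.8704) = 17.12 m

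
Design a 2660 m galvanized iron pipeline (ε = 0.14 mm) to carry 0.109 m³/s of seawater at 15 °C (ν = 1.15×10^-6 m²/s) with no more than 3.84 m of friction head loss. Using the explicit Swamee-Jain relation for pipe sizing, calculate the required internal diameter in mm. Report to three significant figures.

Swamee-Jain (Type III): D = 0.66·[ε^1.25·(LQ²/(gh_f))^4.75 + ν·Q^9.4·(L/(gh_f))^5.2]^0.04
LQ²/(gh_f) = 0.8389; L/(gh_f) = 70.61
Term 1 = ε^1.25·(…)^4.75 = 6.61×10^-6; Term 2 = ν·Q^9.4·(…)^5.2 = 4.23×10^-6
D = 0.66·(6.61×10^-6 + 4.23×10^-6)^0.04 = 0.4178 m = 418 mm
Check: V = 0.795 m/s, Re = 2.89×10^5, f = 0.01736, h_f = 3.56 m ≈ 3.84 m ✓

D ≈ 418 mm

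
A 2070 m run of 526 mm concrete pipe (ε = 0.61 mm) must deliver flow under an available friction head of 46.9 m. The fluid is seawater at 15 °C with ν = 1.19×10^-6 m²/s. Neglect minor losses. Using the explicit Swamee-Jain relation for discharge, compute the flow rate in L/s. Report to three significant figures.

Q ≈ 733 L/s

Swamee-Jain (Type II): Q = -0.965·√(gD⁵h_f/L)·ln[ε/(3.7D) + √(3.17ν²L/(gD³h_f))]
√(gD⁵h_f/L) = √(9.81·0.526⁵·46.9/2070) = 0.09460
ε/(3.7D) = 3.13×10^-4; √(3.17ν²L/(gD³h_f)) = 1.18×10^-5
Q = -0.965·0.09460·ln(3.252×10^-4) = 0.7332 m³/s
Check: V = 3.37 m/s, Re = 1.49×10^6, f = 0.02062, h_f = 47.1 m ≈ 46.9 m ✓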